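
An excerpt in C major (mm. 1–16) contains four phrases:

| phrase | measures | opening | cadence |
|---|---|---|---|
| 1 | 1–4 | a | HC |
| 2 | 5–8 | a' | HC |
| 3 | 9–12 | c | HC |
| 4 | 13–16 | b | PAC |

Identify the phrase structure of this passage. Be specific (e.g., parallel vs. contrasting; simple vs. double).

Four phrases in two halves: the first half (measures 1-8) ends with a half cadence, the second (bars 9–16) with a perfect authentic cadence — a large antecedent–consequent pair, i.e. a double period.
Phrase 3 begins with different material from phrase 1, making it contrasting.

contrasting double period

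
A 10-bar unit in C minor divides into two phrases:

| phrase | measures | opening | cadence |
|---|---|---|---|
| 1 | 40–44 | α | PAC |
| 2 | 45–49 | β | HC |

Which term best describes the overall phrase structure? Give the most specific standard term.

The second phrase closes with a half cadence, which is not stronger than the first phrase's perfect authentic cadence; without a weak→strong cadential pair there is no antecedent–consequent relationship, so this is a phrase group rather than a period.

phrase group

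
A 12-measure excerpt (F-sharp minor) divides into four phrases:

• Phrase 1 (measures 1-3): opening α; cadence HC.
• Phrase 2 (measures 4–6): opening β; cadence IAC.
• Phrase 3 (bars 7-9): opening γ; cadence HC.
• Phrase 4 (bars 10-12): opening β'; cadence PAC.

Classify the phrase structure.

contrasting double period

Four phrases in two halves: the first half (measures 1-6) ends with an imperfect authentic cadence, the second (bars 7-12) with a perfect authentic cadence — a large antecedent–consequent pair, i.e. a double period.
Phrase 3 begins with different material from phrase 1, making it contrasting.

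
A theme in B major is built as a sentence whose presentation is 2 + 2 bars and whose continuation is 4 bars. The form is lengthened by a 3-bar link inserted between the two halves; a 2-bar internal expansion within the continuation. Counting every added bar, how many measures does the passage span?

Basic sentence: 2 + 2 + 4 = 8 bars.
8 (basic form) + 3 (link) + 2 (internal expansion) = 13.

13 measures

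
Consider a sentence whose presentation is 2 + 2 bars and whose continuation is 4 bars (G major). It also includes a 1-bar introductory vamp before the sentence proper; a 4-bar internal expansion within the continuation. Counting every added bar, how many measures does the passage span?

Basic sentence: 2 + 2 + 4 = 8 bars.
8 (basic form) + 1 (introduction) + 4 (internal expansion) = 13.

13 measures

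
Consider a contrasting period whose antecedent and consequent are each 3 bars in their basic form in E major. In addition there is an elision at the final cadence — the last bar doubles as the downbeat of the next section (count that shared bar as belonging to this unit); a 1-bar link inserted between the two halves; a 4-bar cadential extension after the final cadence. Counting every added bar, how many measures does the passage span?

11 measures

Basic contrasting period: 3 + 3 = 6 bars.
6 (basic form) + 1 (link) + 4 (cadential extension) = 11.
The elision shares a bar with the next section but does not change this unit's count.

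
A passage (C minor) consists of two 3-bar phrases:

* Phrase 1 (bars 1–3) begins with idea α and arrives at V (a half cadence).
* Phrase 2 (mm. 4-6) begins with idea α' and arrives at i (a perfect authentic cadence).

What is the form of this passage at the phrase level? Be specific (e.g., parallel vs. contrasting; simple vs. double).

Phrase 1 ends with a half cadence (weaker) and phrase 2 with a perfect authentic cadence (stronger): antecedent + consequent = a period.
The two phrases open with the same material (α / α'), so the period is parallel.

parallel period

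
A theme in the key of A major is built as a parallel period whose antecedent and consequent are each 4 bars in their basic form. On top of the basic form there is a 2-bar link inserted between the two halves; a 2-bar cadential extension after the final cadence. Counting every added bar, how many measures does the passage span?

Basic parallel period: 4 + 4 = 8 bars.
8 (basic form) + 2 (link) + 2 (cadential extension) = 12.

12 measures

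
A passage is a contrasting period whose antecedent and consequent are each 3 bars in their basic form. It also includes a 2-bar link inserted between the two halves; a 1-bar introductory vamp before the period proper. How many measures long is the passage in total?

9 measures

Basic contrasting period: 3 + 3 = 6 bars.
6 (basic form) + 2 (link) + 1 (introduction) = 9.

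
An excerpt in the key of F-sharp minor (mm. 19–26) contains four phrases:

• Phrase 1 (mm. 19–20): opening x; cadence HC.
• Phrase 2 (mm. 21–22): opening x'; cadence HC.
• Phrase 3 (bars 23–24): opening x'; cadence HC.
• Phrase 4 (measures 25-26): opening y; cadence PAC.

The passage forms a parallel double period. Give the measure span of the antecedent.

measures 19–22

In a double period the four phrases pair into a large antecedent (phrases 1–2, ending half cadence) and a large consequent (phrases 3–4, ending perfect authentic cadence). The antecedent spans bars 19-22.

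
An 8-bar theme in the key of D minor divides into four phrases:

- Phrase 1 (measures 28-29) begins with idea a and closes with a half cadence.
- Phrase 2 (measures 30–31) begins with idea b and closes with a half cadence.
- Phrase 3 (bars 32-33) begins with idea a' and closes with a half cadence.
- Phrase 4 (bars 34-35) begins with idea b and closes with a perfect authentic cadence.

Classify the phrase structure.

Four phrases in two halves: the first half (bars 28–31) ends with a half cadence, the second (mm. 32–35) with a perfect authentic cadence — a large antecedent–consequent pair, i.e. a double period.
Phrase 3 begins with the same material as phrase 1, making it parallel.

parallel double period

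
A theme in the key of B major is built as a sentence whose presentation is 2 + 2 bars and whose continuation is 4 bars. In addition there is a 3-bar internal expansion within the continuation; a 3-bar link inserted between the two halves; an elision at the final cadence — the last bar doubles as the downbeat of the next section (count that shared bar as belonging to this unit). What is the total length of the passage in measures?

14 measures

Basic sentence: 2 + 2 + 4 = 8 bars.
8 (basic form) + 3 (internal expansion) + 3 (link) = 14.
The elision shares a bar with the next section but does not change this unit's count.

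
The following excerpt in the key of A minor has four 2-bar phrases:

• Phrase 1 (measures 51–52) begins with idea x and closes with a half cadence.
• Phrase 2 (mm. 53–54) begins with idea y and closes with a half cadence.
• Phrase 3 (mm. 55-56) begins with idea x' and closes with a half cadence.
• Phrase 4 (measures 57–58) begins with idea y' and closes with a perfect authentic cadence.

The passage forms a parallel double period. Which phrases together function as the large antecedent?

In a double period the first pair of phrases (ending half cadence) is the large antecedent and the second pair (ending perfect authentic cadence) is the large consequent; the antecedent is phrases 1 and 2.

phrases 1 and 2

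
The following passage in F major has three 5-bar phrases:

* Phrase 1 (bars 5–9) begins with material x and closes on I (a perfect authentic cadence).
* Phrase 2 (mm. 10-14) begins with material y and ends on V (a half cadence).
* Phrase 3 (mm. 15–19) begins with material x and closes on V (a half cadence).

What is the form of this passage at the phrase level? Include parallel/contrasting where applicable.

phrase group

The final phrase closes with a half cadence, which is not stronger than the preceding half cadence; the 3 phrases lack an overall antecedent–consequent design and so form a phrase group.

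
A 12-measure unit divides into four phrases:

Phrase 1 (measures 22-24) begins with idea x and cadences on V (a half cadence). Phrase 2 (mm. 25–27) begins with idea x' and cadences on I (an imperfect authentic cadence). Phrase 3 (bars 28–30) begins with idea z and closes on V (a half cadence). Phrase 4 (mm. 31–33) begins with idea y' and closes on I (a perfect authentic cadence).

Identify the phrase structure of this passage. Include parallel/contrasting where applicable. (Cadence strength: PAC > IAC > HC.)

contrasting double period

Four phrases in two halves: the first half (bars 22–27) ends with an imperfect authentic cadence, the second (mm. 28–33) with a perfect authentic cadence — a large antecedent–consequent pair, i.e. a double period.
Phrase 3 begins with different material from phrase 1, making it contrasting.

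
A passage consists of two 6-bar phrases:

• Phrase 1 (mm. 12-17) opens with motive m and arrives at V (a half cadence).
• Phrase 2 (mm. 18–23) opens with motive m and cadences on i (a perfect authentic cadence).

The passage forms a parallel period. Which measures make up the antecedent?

measures 12–17

The phrase ending with the weaker cadence (half cadence) is the antecedent; the one ending more conclusively (perfect authentic cadence) is the consequent. The antecedent is measures 12–17.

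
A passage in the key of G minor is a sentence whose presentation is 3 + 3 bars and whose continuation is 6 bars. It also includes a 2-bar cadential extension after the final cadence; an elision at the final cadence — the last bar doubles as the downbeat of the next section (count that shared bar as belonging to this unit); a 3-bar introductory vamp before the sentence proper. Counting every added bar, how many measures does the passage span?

Basic sentence: 3 + 3 + 6 = 12 bars.
12 (basic form) + 2 (cadential extension) + 3 (introduction) = 17.
The elision shares a bar with the next section but does not change this unit's count.

17 measures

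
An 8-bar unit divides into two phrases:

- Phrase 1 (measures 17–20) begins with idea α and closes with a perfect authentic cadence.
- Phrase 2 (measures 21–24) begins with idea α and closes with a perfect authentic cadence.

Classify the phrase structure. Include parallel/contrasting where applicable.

repeated phrase

Both phrases have the same opening (α) and the same cadence (perfect authentic cadence): the second is a restatement, not a consequent, so this is a repeated phrase rather than a period.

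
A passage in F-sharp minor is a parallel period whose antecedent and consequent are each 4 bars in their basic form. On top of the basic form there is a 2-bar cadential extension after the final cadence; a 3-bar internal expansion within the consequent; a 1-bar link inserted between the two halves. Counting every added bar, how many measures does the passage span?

14 measures

Basic parallel period: 4 + 4 = 8 bars.
8 (basic form) + 2 (cadential extension) + 3 (internal expansion) + 1 (link) = 14.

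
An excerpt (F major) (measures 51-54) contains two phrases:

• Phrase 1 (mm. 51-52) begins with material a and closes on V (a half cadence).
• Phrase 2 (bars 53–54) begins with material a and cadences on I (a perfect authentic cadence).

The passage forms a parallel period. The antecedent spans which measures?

The antecedent is the phrase ending with the weaker cadence (half cadence, phrase 1) and the consequent the one ending more conclusively (perfect authentic cadence, phrase 2); the antecedent is bars 51–52.

measures 51–52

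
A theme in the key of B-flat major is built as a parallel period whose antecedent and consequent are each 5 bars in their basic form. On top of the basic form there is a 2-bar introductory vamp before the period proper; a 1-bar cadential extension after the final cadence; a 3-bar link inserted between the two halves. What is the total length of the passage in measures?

Basic parallel period: 5 + 5 = 10 bars.
10 (basic form) + 2 (introduction) + 1 (cadential extension) + 3 (link) = 16.

16 measures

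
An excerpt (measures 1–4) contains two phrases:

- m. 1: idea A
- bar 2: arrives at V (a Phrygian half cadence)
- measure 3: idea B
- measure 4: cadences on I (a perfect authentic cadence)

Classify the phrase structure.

contrasting period

Phrase 1 ends with a Phrygian half cadence (weaker) and phrase 2 with a perfect authentic cadence (stronger): antecedent + consequent = a period.
The two phrases open with different material (A / B), so the period is contrasting.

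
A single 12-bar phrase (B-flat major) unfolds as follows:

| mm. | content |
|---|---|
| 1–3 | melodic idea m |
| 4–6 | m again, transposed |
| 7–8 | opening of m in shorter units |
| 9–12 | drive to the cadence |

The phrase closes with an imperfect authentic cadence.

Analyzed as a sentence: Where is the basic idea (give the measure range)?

measures 1–3

The presentation of a sentence is the basic idea (measures 1–3) plus its repetition (mm. 4–6); the basic idea is therefore mm. 1–3.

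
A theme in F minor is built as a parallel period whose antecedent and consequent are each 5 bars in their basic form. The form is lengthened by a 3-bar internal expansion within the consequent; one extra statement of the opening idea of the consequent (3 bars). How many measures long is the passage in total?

Basic parallel period: 5 + 5 = 10 bars.
10 (basic form) + 3 (internal expansion) + 3 (extra statement) = 16.

16 measures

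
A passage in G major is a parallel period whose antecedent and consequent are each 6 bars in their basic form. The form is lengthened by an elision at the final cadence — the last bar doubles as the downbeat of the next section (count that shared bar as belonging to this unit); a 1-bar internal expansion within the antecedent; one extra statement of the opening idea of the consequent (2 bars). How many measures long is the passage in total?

15 measures

Basic parallel period: 6 + 6 = 12 bars.
12 (basic form) + 1 (internal expansion) + 2 (extra statement) = 15.
The elision shares a bar with the next section but does not change this unit's count.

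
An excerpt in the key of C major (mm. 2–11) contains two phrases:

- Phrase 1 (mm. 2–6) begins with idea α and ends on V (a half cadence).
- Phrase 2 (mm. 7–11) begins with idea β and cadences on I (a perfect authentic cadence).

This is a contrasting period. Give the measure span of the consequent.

The phrase ending with the weaker cadence (half cadence) is the antecedent; the one ending more conclusively (perfect authentic cadence) is the consequent. The consequent is measures 7–11.

measures 7–11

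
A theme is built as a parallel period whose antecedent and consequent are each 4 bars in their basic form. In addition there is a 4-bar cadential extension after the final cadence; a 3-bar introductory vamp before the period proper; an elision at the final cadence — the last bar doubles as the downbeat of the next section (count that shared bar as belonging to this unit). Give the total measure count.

Basic parallel period: 4 + 4 = 8 bars.
8 (basic form) + 4 (cadential extension) + 3 (introduction) = 15.
The elision shares a bar with the next section but does not change this unit's count.

15 measures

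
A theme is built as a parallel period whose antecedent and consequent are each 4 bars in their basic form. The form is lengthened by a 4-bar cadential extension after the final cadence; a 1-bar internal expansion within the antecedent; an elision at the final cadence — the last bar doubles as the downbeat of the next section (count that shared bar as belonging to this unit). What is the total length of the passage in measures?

13 measures

Basic parallel period: 4 + 4 = 8 bars.
8 (basic form) + 4 (cadential extension) + 1 (internal expansion) = 13.
The elision shares a bar with the next section but does not change this unit's count.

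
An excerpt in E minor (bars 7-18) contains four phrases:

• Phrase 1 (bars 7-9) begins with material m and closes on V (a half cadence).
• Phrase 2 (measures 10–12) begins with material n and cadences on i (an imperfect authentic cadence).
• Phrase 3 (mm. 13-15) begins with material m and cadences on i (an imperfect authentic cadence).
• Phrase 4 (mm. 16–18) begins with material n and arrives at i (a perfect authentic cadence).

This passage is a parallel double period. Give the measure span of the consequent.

In a double period the four phrases pair into a large antecedent (phrases 1–2, ending imperfect authentic cadence) and a large consequent (phrases 3–4, ending perfect authentic cadence). The consequent spans bars 13–18.

measures 13–18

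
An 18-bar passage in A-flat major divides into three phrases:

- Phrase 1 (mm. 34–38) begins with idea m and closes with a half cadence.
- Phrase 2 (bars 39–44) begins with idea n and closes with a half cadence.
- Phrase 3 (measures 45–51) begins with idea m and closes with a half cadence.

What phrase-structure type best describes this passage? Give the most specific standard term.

phrase group

The final phrase closes with a half cadence, which is not stronger than the preceding half cadence; the 3 phrases lack an overall antecedent–consequent design and so form a phrase group.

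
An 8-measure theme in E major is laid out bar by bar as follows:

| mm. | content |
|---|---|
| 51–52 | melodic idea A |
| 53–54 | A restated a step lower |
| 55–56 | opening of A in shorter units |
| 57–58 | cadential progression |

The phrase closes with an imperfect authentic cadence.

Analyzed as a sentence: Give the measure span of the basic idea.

measures 51–52

The presentation of a sentence is the basic idea (mm. 51–52) plus its repetition (mm. 53–54); the basic idea is therefore bars 51–52.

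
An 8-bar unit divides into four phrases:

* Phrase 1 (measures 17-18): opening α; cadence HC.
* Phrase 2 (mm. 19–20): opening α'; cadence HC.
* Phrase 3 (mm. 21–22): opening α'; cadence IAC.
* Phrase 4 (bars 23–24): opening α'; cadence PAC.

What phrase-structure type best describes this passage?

Four phrases in two halves: the first half (mm. 17–20) ends with a half cadence, the second (mm. 21-24) with a perfect authentic cadence — a large antecedent–consequent pair, i.e. a double period.
Phrase 3 begins with the same material as phrase 1, making it parallel.

parallel double period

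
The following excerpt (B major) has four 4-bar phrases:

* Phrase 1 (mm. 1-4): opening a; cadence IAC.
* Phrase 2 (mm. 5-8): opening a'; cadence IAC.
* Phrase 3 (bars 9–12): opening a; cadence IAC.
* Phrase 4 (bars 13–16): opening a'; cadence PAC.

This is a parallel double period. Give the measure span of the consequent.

measures 9–16

In a double period the first pair of phrases (ending imperfect authentic cadence) is the large antecedent and the second pair (ending perfect authentic cadence) is the large consequent; the consequent is measures 9–16.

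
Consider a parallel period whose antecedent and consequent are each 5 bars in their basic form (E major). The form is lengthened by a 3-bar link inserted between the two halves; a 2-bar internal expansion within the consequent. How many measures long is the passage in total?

Basic parallel period: 5 + 5 = 10 bars.
10 (basic form) + 3 (link) + 2 (internal expansion) = 15.

15 measures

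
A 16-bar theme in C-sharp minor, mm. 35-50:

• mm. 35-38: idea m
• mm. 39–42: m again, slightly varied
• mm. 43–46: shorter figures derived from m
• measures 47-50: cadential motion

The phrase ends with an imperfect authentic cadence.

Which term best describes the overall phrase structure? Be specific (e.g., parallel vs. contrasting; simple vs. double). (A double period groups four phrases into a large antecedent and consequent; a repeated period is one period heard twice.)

sentence

Basic idea (mm. 35-38) + its repetition (measures 39–42) form the presentation; fragmentation and cadence (measures 43–50) form the continuation — the 16-bar whole is a sentence.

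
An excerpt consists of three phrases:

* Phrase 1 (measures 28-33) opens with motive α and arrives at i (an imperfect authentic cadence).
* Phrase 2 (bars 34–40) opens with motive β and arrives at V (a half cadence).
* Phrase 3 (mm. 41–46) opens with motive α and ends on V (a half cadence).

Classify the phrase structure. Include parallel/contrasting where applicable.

phrase group

The final phrase closes with a half cadence, which is not stronger than the preceding half cadence; the 3 phrases lack an overall antecedent–consequent design and so form a phrase group.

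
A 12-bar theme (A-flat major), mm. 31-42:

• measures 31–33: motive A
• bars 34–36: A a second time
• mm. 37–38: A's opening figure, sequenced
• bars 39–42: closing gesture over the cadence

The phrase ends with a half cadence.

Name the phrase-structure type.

sentence

Basic idea (measures 31–33) + its repetition (bars 34–36) form the presentation; fragmentation and cadence (mm. 37–42) form the continuation — the 12-bar whole is a sentence.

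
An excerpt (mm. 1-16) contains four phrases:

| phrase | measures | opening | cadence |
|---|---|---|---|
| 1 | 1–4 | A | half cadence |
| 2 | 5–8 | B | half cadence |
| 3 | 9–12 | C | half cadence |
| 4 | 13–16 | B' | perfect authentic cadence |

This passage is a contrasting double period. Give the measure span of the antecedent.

In a double period the four phrases pair into a large antecedent (phrases 1–2, ending half cadence) and a large consequent (phrases 3–4, ending perfect authentic cadence). The antecedent spans mm. 1–8.

measures 1–8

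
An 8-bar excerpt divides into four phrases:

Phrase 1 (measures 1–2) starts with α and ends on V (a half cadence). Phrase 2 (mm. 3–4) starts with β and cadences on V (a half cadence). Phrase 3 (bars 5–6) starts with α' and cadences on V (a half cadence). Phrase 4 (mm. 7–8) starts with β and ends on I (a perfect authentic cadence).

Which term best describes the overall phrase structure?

Four phrases in two halves: the first half (mm. 1–4) ends with a half cadence, the second (measures 5–8) with a perfect authentic cadence — a large antecedent–consequent pair, i.e. a double period.
Phrase 3 begins with the same material as phrase 1, making it parallel.

parallel double period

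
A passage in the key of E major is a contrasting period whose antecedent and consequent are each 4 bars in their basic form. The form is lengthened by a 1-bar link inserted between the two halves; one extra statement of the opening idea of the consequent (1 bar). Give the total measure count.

Basic contrasting period: 4 + 4 = 8 bars.
8 (basic form) + 1 (link) + 1 (extra statement) = 10.

10 measures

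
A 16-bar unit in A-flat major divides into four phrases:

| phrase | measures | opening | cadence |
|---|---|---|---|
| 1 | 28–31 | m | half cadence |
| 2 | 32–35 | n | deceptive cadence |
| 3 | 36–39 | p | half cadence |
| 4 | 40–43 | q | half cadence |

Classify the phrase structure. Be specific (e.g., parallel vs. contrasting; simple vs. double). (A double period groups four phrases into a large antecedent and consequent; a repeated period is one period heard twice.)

phrase group

Phrase 4 ends with a half cadence, no stronger than phrase 2's deceptive cadence, so the four phrases do not form a double period; nor do phrases 3–4 duplicate 1–2, so it is not a repeated period. With no phrase reaching a conclusive cadence, the passage is a phrase group.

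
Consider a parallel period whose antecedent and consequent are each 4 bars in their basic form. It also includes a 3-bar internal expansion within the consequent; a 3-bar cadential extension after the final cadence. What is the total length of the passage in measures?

Basic parallel period: 4 + 4 = 8 bars.
8 (basic form) + 3 (internal expansion) + 3 (cadential extension) = 14.

14 measures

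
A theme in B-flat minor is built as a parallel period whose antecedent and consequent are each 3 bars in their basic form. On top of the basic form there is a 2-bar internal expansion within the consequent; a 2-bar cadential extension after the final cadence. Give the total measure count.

Basic parallel period: 3 + 3 = 6 bars.
6 (basic form) + 2 (internal expansion) + 2 (cadential extension) = 10.

10 measures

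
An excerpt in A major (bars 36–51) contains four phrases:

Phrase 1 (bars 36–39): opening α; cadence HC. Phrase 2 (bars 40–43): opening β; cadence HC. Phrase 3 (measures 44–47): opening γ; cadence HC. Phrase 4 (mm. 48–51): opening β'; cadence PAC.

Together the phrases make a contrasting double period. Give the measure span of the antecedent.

In a double period the first pair of phrases (ending half cadence) is the large antecedent and the second pair (ending perfect authentic cadence) is the large consequent; the antecedent is measures 36–43.

measures 36–43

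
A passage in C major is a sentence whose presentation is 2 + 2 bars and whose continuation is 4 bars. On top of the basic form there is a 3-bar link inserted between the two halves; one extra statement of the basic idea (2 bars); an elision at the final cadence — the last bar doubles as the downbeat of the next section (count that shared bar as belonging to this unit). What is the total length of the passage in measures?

Basic sentence: 2 + 2 + 4 = 8 bars.
8 (basic form) + 3 (link) + 2 (extra statement) = 13.
The elision shares a bar with the next section but does not change this unit's count.

13 measures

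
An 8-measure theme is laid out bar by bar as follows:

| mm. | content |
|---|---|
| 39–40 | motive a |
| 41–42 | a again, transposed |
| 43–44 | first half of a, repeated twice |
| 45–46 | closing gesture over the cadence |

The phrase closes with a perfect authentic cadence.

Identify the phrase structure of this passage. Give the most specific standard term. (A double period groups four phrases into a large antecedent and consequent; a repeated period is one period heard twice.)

Basic idea (measures 39-40) + its repetition (mm. 41–42) form the presentation; fragmentation and cadence (mm. 43–46) form the continuation — the 8-bar whole is a sentence.

sentence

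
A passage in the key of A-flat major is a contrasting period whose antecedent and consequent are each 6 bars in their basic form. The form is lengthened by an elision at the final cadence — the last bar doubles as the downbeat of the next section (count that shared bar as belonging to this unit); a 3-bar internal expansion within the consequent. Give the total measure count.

15 measures

Basic contrasting period: 6 + 6 = 12 bars.
12 (basic form) + 3 (internal expansion) = 15.
The elision shares a bar with the next section but does not change this unit's count.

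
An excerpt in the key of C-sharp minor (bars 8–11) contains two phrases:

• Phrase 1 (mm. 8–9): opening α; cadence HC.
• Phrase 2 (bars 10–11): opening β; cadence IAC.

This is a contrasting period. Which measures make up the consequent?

The phrase ending with the weaker cadence (half cadence) is the antecedent; the one ending more conclusively (imperfect authentic cadence) is the consequent. The consequent is measures 10–11.

measures 10–11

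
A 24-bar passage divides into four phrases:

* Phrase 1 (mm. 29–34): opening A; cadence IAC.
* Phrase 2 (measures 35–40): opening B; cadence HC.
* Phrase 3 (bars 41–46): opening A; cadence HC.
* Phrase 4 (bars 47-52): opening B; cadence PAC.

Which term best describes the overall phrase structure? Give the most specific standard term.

Four phrases in two halves: the first half (mm. 29-40) ends with a half cadence, the second (measures 41–52) with a perfect authentic cadence — a large antecedent–consequent pair, i.e. a double period.
Phrase 3 begins with the same material as phrase 1, making it parallel.

parallel double period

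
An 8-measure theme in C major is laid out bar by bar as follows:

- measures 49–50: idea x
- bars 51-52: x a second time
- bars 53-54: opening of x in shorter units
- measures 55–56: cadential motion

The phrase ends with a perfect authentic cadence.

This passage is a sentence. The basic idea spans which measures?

measures 49–50

The presentation of a sentence is the basic idea (measures 49–50) plus its repetition (mm. 51–52); the basic idea is therefore mm. 49-50.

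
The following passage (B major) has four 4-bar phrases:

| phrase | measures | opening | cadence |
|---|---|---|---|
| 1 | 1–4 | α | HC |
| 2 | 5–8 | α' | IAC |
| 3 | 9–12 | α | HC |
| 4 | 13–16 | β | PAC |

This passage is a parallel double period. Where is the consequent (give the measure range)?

In a double period the four phrases pair into a large antecedent (phrases 1–2, ending imperfect authentic cadence) and a large consequent (phrases 3–4, ending perfect authentic cadence). The consequent spans measures 9-16.

measures 9–16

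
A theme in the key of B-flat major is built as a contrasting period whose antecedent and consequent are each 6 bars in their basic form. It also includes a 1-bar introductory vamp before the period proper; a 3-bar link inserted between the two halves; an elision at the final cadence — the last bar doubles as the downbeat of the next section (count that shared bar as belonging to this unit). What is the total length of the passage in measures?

Basic contrasting period: 6 + 6 = 12 bars.
12 (basic form) + 1 (introduction) + 3 (link) = 16.
The elision shares a bar with the next section but does not change this unit's count.

16 measures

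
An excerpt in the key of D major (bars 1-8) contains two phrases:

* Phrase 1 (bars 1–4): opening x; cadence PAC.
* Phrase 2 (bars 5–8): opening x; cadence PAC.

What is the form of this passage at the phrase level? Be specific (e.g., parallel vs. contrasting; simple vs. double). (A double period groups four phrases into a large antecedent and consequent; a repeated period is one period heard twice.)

repeated phrase

Both phrases have the same opening (x) and the same cadence (perfect authentic cadence): the second is a restatement, not a consequent, so this is a repeated phrase rather than a period.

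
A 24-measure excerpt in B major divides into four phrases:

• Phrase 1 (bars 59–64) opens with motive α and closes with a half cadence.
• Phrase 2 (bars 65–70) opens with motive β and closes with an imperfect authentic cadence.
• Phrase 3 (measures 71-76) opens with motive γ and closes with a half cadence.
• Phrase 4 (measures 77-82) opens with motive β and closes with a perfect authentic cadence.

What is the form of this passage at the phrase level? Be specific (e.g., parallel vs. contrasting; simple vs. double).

Four phrases in two halves: the first half (mm. 59–70) ends with an imperfect authentic cadence, the second (bars 71–82) with a perfect authentic cadence — a large antecedent–consequent pair, i.e. a double period.
Phrase 3 begins with different material from phrase 1, making it contrasting.

contrasting double period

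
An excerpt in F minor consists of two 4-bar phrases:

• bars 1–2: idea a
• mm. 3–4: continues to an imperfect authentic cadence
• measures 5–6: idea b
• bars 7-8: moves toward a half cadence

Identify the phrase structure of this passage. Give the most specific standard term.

phrase group

The second phrase closes with a half cadence, which is not stronger than the first phrase's imperfect authentic cadence; without a weak→strong cadential pair there is no antecedent–consequent relationship, so this is a phrase group rather than a period.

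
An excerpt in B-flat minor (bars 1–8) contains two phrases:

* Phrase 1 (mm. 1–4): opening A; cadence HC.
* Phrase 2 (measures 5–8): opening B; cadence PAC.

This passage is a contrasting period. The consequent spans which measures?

The antecedent is the phrase ending with the weaker cadence (half cadence, phrase 1) and the consequent the one ending more conclusively (perfect authentic cadence, phrase 2); the consequent is bars 5–8.

measures 5–8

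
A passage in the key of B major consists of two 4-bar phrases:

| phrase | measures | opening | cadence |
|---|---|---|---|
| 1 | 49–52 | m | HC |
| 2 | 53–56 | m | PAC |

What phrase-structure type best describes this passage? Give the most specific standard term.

parallel period

Phrase 1 ends with a half cadence (weaker) and phrase 2 with a perfect authentic cadence (stronger): antecedent + consequent = a period.
The two phrases open with the same material (m / m), so the period is parallel.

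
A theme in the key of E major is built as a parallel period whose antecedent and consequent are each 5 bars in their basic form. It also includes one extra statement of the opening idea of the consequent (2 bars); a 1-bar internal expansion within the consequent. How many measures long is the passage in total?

Basic parallel period: 5 + 5 = 10 bars.
10 (basic form) + 2 (extra statement) + 1 (internal expansion) = 13.

13 measures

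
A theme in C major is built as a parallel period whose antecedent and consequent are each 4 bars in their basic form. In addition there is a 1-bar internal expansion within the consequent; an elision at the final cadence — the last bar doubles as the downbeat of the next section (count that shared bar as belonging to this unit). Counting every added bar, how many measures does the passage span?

9 measures

Basic parallel period: 4 + 4 = 8 bars.
8 (basic form) + 1 (internal expansion) = 9.
The elision shares a bar with the next section but does not change this unit's count.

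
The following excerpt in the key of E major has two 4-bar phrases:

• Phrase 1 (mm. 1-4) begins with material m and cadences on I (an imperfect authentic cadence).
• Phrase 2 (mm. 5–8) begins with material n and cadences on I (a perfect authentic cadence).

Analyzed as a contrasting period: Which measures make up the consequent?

measures 5–8

The antecedent is the phrase ending with the weaker cadence (imperfect authentic cadence, phrase 1) and the consequent the one ending more conclusively (perfect authentic cadence, phrase 2); the consequent is measures 5–8.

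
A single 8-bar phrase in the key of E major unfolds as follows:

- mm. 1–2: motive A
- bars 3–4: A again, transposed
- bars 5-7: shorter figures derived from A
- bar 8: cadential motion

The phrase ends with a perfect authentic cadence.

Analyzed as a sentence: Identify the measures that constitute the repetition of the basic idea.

The presentation of a sentence is the basic idea (mm. 1-2) plus its repetition (bars 3–4); the repetition of the basic idea is therefore mm. 3–4.

measures 3–4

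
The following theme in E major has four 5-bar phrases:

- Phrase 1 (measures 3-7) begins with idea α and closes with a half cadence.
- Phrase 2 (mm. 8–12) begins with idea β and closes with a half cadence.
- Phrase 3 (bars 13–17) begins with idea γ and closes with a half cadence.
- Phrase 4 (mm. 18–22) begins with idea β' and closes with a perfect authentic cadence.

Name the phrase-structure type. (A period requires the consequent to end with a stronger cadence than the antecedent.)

Four phrases in two halves: the first half (measures 3–12) ends with a half cadence, the second (mm. 13-22) with a perfect authentic cadence — a large antecedent–consequent pair, i.e. a double period.
Phrase 3 begins with different material from phrase 1, making it contrasting.

contrasting double period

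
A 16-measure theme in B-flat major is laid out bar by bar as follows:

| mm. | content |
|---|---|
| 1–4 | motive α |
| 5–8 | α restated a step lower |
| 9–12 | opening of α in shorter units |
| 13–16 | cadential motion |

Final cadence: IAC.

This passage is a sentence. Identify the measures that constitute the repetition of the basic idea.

measures 5–8

The presentation of a sentence is the basic idea (measures 1–4) plus its repetition (measures 5-8); the repetition of the basic idea is therefore mm. 5-8.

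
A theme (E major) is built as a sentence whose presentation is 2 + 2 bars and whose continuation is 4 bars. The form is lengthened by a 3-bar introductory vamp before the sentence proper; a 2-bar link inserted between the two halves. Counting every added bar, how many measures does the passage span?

13 measures

Basic sentence: 2 + 2 + 4 = 8 bars.
8 (basic form) + 3 (introduction) + 2 (link) = 13.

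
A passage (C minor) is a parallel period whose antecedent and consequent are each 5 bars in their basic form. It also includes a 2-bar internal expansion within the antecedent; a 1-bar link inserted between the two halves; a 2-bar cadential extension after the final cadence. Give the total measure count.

Basic parallel period: 5 + 5 = 10 bars.
10 (basic form) + 2 (internal expansion) + 1 (link) + 2 (cadential extension) = 15.

15 measures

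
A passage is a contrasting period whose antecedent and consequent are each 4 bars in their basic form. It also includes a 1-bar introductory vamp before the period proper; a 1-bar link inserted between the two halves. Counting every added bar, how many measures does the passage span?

Basic contrasting period: 4 + 4 = 8 bars.
8 (basic form) + 1 (introduction) + 1 (link) = 10.

10 measures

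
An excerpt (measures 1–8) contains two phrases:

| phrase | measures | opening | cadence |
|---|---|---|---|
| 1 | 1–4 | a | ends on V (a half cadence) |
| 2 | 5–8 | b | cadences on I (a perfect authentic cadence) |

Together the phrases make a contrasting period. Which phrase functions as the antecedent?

phrase 1

The phrase ending with the weaker cadence (half cadence) is the antecedent; the one ending more conclusively (perfect authentic cadence) is the consequent. The antecedent is phrase 1.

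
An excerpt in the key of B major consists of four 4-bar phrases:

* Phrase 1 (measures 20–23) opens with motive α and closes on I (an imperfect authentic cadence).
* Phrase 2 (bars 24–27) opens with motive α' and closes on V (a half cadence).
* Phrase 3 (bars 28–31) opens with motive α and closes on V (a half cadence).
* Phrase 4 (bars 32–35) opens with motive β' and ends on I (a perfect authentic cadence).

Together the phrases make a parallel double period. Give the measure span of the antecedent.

In a double period the first pair of phrases (ending half cadence) is the large antecedent and the second pair (ending perfect authentic cadence) is the large consequent; the antecedent is measures 20–27.

measures 20–27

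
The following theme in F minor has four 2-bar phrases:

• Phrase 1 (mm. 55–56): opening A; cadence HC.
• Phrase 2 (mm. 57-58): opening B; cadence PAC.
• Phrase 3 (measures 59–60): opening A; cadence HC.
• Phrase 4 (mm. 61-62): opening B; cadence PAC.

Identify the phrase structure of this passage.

repeated period

The cadence pattern HC–PAC–HC–PAC is weak–strong twice, and phrases 3–4 restate phrases 1–2: a period heard twice, not a double period (which would end weakly at phrase 2).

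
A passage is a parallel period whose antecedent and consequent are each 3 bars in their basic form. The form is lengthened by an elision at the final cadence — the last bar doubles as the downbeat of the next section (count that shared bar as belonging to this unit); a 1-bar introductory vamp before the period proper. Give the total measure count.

Basic parallel period: 3 + 3 = 6 bars.
6 (basic form) + 1 (introduction) = 7.
The elision shares a bar with the next section but does not change this unit's count.

7 measures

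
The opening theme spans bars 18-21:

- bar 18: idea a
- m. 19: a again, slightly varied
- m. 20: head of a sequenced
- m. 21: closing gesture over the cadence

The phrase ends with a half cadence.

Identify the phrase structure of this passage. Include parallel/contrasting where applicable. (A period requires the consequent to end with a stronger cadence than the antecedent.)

sentence

Basic idea (m. 18) + its repetition (bar 19) form the presentation; fragmentation and cadence (mm. 20–21) form the continuation — the 4-bar whole is a sentence.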